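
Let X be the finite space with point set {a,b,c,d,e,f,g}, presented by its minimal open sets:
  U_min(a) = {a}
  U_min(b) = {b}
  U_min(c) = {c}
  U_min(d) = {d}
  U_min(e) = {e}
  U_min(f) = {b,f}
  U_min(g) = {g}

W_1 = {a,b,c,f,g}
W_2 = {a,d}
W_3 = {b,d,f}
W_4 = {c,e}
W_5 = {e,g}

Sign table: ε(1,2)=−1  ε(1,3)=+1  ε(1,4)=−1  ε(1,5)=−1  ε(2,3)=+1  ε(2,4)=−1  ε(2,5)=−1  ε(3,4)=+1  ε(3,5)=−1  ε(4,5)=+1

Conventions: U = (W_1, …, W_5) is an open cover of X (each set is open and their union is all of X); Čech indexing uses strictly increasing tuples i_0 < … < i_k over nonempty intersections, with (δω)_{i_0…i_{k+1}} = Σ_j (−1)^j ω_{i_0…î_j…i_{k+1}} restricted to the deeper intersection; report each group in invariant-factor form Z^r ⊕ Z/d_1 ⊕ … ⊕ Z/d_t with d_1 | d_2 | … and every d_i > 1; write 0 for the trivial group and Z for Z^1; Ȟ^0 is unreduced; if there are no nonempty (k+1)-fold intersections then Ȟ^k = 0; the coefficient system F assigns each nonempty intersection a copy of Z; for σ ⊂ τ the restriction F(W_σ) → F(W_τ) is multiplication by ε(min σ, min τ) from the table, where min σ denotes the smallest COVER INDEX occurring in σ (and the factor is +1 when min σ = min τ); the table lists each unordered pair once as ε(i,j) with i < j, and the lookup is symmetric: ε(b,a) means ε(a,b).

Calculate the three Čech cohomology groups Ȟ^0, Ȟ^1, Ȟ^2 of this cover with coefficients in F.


Ȟ^0 ≅ 0; Ȟ^1 ≅ Z ⊕ Z/2; Ȟ^2 ≅ 0

nonempty overlaps:
  W12={a} W13={b,f} W14={c} W15={g} W23={d} W45={e}
C dims 5,6; δ0: rk 5, SNF 1^4·2
degree 0: 5−5−0 = 0 → Ȟ^0 ≅ 0
degree 1: 6−0−5 = 1 plus torsion [2] → Ȟ^1 ≅ Z ⊕ Z/2
degree 2: 0−0−0 = 0 → Ȟ^2 ≅ 0


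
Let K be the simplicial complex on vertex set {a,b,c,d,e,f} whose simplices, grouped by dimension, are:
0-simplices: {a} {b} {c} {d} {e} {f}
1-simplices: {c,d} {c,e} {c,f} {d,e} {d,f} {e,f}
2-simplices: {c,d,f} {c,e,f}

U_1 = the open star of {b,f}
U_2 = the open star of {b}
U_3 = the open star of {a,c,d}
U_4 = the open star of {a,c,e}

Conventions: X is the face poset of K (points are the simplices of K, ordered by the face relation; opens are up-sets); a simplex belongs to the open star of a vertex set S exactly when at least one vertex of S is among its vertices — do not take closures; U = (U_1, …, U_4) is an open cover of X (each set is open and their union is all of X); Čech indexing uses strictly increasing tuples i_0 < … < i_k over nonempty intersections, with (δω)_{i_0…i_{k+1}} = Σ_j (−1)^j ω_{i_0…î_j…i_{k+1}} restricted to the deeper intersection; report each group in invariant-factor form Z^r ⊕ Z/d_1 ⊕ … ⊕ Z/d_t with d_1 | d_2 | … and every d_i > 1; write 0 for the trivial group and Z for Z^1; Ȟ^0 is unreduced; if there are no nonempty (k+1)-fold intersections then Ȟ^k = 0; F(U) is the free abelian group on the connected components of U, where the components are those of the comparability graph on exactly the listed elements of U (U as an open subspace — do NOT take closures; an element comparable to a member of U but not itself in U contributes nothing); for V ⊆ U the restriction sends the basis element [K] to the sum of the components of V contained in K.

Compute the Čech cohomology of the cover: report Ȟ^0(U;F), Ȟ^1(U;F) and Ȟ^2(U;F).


Ȟ^0(U;F) ≅ Z^3,  Ȟ^1(U;F) ≅ Z,  Ȟ^2(U;F) ≅ 0

nerve simplices:
  U1={{b},{f},{c,f},{d,f},{e,f},{c,d,f},{c,e,f}} U2={{b}} U3={{a},{c},{d},{c,d},{c,e},{c,f},{d,e},{d,f},{c,d,f},{c,e,f}} U4={{a},{c},{e},{c,d},{c,e},{c,f},{d,e},{e,f},{c,d,f},{c,e,f}}
  U12={{b}} U13={{c,f},{d,f},{c,d,f},{c,e,f}} U14={{c,f},{e,f},{c,d,f},{c,e,f}} U34={{a},{c},{c,d},{c,e},{c,f},{d,e},{c,d,f},{c,e,f}}
  U134={{c,f},{c,d,f},{c,e,f}}
components per intersection:
  U1: {{b}} {{f},{c,f},{d,f},{e,f},{c,d,f},{c,e,f}}
  U2: {{b}}
  U3: {{a}} {{c},{d},{c,d},{c,e},{c,f},{d,e},{d,f},{c,d,f},{c,e,f}}
  U4: {{a}} {{c},{e},{c,d},{c,e},{c,f},{d,e},{e,f},{c,d,f},{c,e,f}}
  U12: {{b}}
  U13: {{c,f},{d,f},{c,d,f},{c,e,f}}
  U14: {{c,f},{e,f},{c,d,f},{c,e,f}}
  U34: {{a}} {{c},{c,d},{c,e},{c,f},{c,d,f},{c,e,f}} {{d,e}}
  U134: {{c,f},{c,d,f},{c,e,f}}
C dims 7,6,1; δ0: rk 4, SNF 1^4; δ1: rk 1, SNF 1^1
degree 0: 7−4−0 = 3 → Ȟ^0 ≅ Z^3
degree 1: 6−1−4 = 1 → Ȟ^1 ≅ Z
degree 2: 1−0−1 = 0 → Ȟ^2 ≅ 0


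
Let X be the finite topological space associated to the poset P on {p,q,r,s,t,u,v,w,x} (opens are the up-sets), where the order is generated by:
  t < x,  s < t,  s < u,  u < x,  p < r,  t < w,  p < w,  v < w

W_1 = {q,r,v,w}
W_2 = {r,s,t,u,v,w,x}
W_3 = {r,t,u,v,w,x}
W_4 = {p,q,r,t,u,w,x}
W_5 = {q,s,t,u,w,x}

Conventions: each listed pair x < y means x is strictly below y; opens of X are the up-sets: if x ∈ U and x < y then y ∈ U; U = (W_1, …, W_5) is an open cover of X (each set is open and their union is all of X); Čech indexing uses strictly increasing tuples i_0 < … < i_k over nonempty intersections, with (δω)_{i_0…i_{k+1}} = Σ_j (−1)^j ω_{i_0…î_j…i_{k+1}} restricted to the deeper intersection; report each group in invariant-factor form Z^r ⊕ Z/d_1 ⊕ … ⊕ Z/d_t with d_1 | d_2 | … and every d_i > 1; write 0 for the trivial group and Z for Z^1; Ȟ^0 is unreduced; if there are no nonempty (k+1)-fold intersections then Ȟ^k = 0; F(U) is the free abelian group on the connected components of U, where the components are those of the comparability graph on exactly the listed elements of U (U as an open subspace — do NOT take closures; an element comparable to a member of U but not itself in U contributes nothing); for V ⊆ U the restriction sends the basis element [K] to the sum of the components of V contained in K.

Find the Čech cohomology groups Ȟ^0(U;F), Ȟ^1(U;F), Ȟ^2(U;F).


Ȟ^0 ≅ Z^2,  Ȟ^1 ≅ 0,  Ȟ^2 ≅ 0

nonempty overlaps:
  W12={r,v,w} W13={r,v,w} W14={q,r,w} W15={q,w} W23={r,t,u,v,w,x} W24={r,t,u,w,x} W25={s,t,u,w,x} W34={r,t,u,w,x} W35={t,u,w,x} W45={q,t,u,w,x}
  W123={r,v,w} W124={r,w} W125={w} W134={r,w} W135={w} W145={q,w} W234={r,t,u,w,x} W235={t,u,w,x} W245={t,u,w,x} W345={t,u,w,x}
  W1234={r,w} W1235={w} W1245={w} W1345={w} W2345={t,u,w,x}
  W12345={w}
components per intersection:
  W1: {q} {r} {v,w}
  W2: {r} {s,t,u,v,w,x}
  W3: {r} {t,u,v,w,x}
  W4: {p,r,t,u,w,x} {q}
  W5: {q} {s,t,u,w,x}
  W12: {r} {v,w}
  W13: {r} {v,w}
  W14: {q} {r} {w}
  W15: {q} {w}
  W23: {r} {t,u,v,w,x}
  W24: {r} {t,u,w,x}
  W25: {s,t,u,w,x}
  W34: {r} {t,u,w,x}
  W35: {t,u,w,x}
  W45: {q} {t,u,w,x}
  W123: {r} {v,w}
  W124: {r} {w}
  W125: {w}
  W134: {r} {w}
  W135: {w}
  W145: {q} {w}
  W234: {r} {t,u,w,x}
  W235: {t,u,w,x}
  W245: {t,u,w,x}
  W345: {t,u,w,x}
  W1234: {r} {w}
  W1235: {w}
  W1245: {w}
  W1345: {w}
  W2345: {t,u,w,x}
  W12345: {w}
C dims 11,19,15,6; δ0: rk 9, SNF 1^9; δ1: rk 10, SNF 1^10; δ2: rk 5, SNF 1^5
degree 0: 11−9−0 = 2 → Ȟ^0 ≅ Z^2
degree 1: 19−10−9 = 0 → Ȟ^1 ≅ 0
degree 2: 15−5−10 = 0 → Ȟ^2 ≅ 0


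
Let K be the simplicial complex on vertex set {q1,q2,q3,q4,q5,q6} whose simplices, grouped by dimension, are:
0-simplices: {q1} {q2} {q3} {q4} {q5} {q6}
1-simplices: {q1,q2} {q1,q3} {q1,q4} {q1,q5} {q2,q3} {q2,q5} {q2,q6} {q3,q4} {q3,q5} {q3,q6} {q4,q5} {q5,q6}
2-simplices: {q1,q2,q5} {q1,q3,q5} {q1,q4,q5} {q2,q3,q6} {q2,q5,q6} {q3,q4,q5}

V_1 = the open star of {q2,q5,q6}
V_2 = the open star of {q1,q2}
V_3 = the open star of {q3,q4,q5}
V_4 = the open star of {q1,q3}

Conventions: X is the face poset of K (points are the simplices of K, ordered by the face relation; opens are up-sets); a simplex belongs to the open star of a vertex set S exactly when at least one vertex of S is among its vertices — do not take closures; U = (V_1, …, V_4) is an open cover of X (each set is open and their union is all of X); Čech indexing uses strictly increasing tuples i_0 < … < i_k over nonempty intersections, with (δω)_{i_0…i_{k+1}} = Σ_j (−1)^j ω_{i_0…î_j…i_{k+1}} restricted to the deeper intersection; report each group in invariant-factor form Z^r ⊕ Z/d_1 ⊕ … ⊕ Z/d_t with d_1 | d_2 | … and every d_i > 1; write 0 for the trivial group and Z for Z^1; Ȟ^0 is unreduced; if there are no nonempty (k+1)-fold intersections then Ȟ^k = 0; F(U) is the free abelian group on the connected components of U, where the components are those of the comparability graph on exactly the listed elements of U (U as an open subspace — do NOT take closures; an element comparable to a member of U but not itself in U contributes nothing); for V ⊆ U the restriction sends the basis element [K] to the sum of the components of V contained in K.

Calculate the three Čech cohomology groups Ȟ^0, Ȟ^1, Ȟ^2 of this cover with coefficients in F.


Ȟ^0(U;F) ≅ Z, Ȟ^1(U;F) ≅ Z and Ȟ^2(U;F) ≅ 0

intersection data:
  V1={{q2},{q5},{q6},{q1,q2},{q1,q5},{q2,q3},{q2,q5},{q2,q6},{q3,q5},{q3,q6},{q4,q5},{q5,q6},{q1,q2,q5},{q1,q3,q5},{q1,q4,q5},{q2,q3,q6},{q2,q5,q6},{q3,q4,q5}} V2={{q1},{q2},{q1,q2},{q1,q3},{q1,q4},{q1,q5},{q2,q3},{q2,q5},{q2,q6},{q1,q2,q5},{q1,q3,q5},{q1,q4,q5},{q2,q3,q6},{q2,q5,q6}} V3={{q3},{q4},{q5},{q1,q3},{q1,q4},{q1,q5},{q2,q3},{q2,q5},{q3,q4},{q3,q5},{q3,q6},{q4,q5},{q5,q6},{q1,q2,q5},{q1,q3,q5},{q1,q4,q5},{q2,q3,q6},{q2,q5,q6},{q3,q4,q5}} V4={{q1},{q3},{q1,q2},{q1,q3},{q1,q4},{q1,q5},{q2,q3},{q3,q4},{q3,q5},{q3,q6},{q1,q2,q5},{q1,q3,q5},{q1,q4,q5},{q2,q3,q6},{q3,q4,q5}}
  V12={{q2},{q1,q2},{q1,q5},{q2,q3},{q2,q5},{q2,q6},{q1,q2,q5},{q1,q3,q5},{q1,q4,q5},{q2,q3,q6},{q2,q5,q6}} V13={{q5},{q1,q5},{q2,q3},{q2,q5},{q3,q5},{q3,q6},{q4,q5},{q5,q6},{q1,q2,q5},{q1,q3,q5},{q1,q4,q5},{q2,q3,q6},{q2,q5,q6},{q3,q4,q5}} V14={{q1,q2},{q1,q5},{q2,q3},{q3,q5},{q3,q6},{q1,q2,q5},{q1,q3,q5},{q1,q4,q5},{q2,q3,q6},{q3,q4,q5}} V23={{q1,q3},{q1,q4},{q1,q5},{q2,q3},{q2,q5},{q1,q2,q5},{q1,q3,q5},{q1,q4,q5},{q2,q3,q6},{q2,q5,q6}} V24={{q1},{q1,q2},{q1,q3},{q1,q4},{q1,q5},{q2,q3},{q1,q2,q5},{q1,q3,q5},{q1,q4,q5},{q2,q3,q6}} V34={{q3},{q1,q3},{q1,q4},{q1,q5},{q2,q3},{q3,q4},{q3,q5},{q3,q6},{q1,q2,q5},{q1,q3,q5},{q1,q4,q5},{q2,q3,q6},{q3,q4,q5}}
  V123={{q1,q5},{q2,q3},{q2,q5},{q1,q2,q5},{q1,q3,q5},{q1,q4,q5},{q2,q3,q6},{q2,q5,q6}} V124={{q1,q2},{q1,q5},{q2,q3},{q1,q2,q5},{q1,q3,q5},{q1,q4,q5},{q2,q3,q6}} V134={{q1,q5},{q2,q3},{q3,q5},{q3,q6},{q1,q2,q5},{q1,q3,q5},{q1,q4,q5},{q2,q3,q6},{q3,q4,q5}} V234={{q1,q3},{q1,q4},{q1,q5},{q2,q3},{q1,q2,q5},{q1,q3,q5},{q1,q4,q5},{q2,q3,q6}}
  V1234={{q1,q5},{q2,q3},{q1,q2,q5},{q1,q3,q5},{q1,q4,q5},{q2,q3,q6}}
components per intersection:
  V1: {{q2},{q5},{q6},{q1,q2},{q1,q5},{q2,q3},{q2,q5},{q2,q6},{q3,q5},{q3,q6},{q4,q5},{q5,q6},{q1,q2,q5},{q1,q3,q5},{q1,q4,q5},{q2,q3,q6},{q2,q5,q6},{q3,q4,q5}}
  V2: {{q1},{q2},{q1,q2},{q1,q3},{q1,q4},{q1,q5},{q2,q3},{q2,q5},{q2,q6},{q1,q2,q5},{q1,q3,q5},{q1,q4,q5},{q2,q3,q6},{q2,q5,q6}}
  V3: {{q3},{q4},{q5},{q1,q3},{q1,q4},{q1,q5},{q2,q3},{q2,q5},{q3,q4},{q3,q5},{q3,q6},{q4,q5},{q5,q6},{q1,q2,q5},{q1,q3,q5},{q1,q4,q5},{q2,q3,q6},{q2,q5,q6},{q3,q4,q5}}
  V4: {{q1},{q3},{q1,q2},{q1,q3},{q1,q4},{q1,q5},{q2,q3},{q3,q4},{q3,q5},{q3,q6},{q1,q2,q5},{q1,q3,q5},{q1,q4,q5},{q2,q3,q6},{q3,q4,q5}}
  V12: {{q2},{q1,q2},{q1,q5},{q2,q3},{q2,q5},{q2,q6},{q1,q2,q5},{q1,q3,q5},{q1,q4,q5},{q2,q3,q6},{q2,q5,q6}}
  V13: {{q5},{q1,q5},{q2,q5},{q3,q5},{q4,q5},{q5,q6},{q1,q2,q5},{q1,q3,q5},{q1,q4,q5},{q2,q5,q6},{q3,q4,q5}} {{q2,q3},{q3,q6},{q2,q3,q6}}
  V14: {{q1,q2},{q1,q5},{q3,q5},{q1,q2,q5},{q1,q3,q5},{q1,q4,q5},{q3,q4,q5}} {{q2,q3},{q3,q6},{q2,q3,q6}}
  V23: {{q1,q3},{q1,q4},{q1,q5},{q2,q5},{q1,q2,q5},{q1,q3,q5},{q1,q4,q5},{q2,q5,q6}} {{q2,q3},{q2,q3,q6}}
  V24: {{q1},{q1,q2},{q1,q3},{q1,q4},{q1,q5},{q1,q2,q5},{q1,q3,q5},{q1,q4,q5}} {{q2,q3},{q2,q3,q6}}
  V34: {{q3},{q1,q3},{q1,q4},{q1,q5},{q2,q3},{q3,q4},{q3,q5},{q3,q6},{q1,q2,q5},{q1,q3,q5},{q1,q4,q5},{q2,q3,q6},{q3,q4,q5}}
  V123: {{q1,q5},{q2,q5},{q1,q2,q5},{q1,q3,q5},{q1,q4,q5},{q2,q5,q6}} {{q2,q3},{q2,q3,q6}}
  V124: {{q1,q2},{q1,q5},{q1,q2,q5},{q1,q3,q5},{q1,q4,q5}} {{q2,q3},{q2,q3,q6}}
  V134: {{q1,q5},{q3,q5},{q1,q2,q5},{q1,q3,q5},{q1,q4,q5},{q3,q4,q5}} {{q2,q3},{q3,q6},{q2,q3,q6}}
  V234: {{q1,q3},{q1,q4},{q1,q5},{q1,q2,q5},{q1,q3,q5},{q1,q4,q5}} {{q2,q3},{q2,q3,q6}}
  V1234: {{q1,q5},{q1,q2,q5},{q1,q3,q5},{q1,q4,q5}} {{q2,q3},{q2,q3,q6}}
C dims 4,10,8,2; δ0: rk 3, SNF 1^3; δ1: rk 6, SNF 1^6; δ2: rk 2, SNF 1^2
Ȟ^0 = (4 − 3) − 0 = 1, so Ȟ^0 ≅ Z
Ȟ^1 = (10 − 6) − 3 = 1, so Ȟ^1 ≅ Z
Ȟ^2 = (8 − 2) − 6 = 0, so Ȟ^2 ≅ 0


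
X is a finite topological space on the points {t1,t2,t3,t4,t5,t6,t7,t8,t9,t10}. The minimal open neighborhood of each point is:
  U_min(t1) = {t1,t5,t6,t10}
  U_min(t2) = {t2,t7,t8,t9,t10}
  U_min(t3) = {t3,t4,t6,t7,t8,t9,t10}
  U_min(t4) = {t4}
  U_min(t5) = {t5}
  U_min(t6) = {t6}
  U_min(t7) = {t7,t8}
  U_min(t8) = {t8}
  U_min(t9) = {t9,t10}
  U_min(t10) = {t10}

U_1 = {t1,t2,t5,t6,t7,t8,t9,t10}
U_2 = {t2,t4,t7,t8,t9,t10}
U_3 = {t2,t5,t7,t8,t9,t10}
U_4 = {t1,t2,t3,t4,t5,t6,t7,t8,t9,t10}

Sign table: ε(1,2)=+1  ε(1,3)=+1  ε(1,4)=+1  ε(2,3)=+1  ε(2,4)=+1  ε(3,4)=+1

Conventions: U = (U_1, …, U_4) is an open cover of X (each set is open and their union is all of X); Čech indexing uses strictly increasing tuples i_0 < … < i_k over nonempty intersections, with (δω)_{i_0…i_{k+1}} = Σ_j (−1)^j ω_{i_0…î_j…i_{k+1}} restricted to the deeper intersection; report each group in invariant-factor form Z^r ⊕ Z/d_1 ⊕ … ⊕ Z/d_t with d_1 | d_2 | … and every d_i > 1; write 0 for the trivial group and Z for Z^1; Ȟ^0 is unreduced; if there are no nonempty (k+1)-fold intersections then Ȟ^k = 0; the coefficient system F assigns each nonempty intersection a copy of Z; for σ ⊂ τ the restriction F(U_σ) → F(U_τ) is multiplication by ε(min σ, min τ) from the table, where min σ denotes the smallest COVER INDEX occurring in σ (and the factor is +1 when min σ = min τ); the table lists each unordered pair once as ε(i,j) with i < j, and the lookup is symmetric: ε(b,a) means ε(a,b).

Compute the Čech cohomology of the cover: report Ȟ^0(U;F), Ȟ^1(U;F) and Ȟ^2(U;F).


Ȟ^0(U;F) ≅ Z, Ȟ^1(U;F) ≅ 0 and Ȟ^2(U;F) ≅ 0

nerve simplices:
  U12={t2,t7,t8,t9,t10} U13={t2,t5,t7,t8,t9,t10} U14={t1,t2,t5,t6,t7,t8,t9,t10} U23={t2,t7,t8,t9,t10} U24={t2,t4,t7,t8,t9,t10} U34={t2,t5,t7,t8,t9,t10}
  U123={t2,t7,t8,t9,t10} U124={t2,t7,t8,t9,t10} U134={t2,t5,t7,t8,t9,t10} U234={t2,t7,t8,t9,t10}
  U1234={t2,t7,t8,t9,t10}
C dims 4,6,4,1; δ0: rk 3, SNF 1^3; δ1: rk 3, SNF 1^3; δ2: rk 1, SNF 1^1
degree 0: 4−3−0 = 1 → Ȟ^0 ≅ Z
degree 1: 6−3−3 = 0 → Ȟ^1 ≅ 0
degree 2: 4−1−3 = 0 → Ȟ^2 ≅ 0


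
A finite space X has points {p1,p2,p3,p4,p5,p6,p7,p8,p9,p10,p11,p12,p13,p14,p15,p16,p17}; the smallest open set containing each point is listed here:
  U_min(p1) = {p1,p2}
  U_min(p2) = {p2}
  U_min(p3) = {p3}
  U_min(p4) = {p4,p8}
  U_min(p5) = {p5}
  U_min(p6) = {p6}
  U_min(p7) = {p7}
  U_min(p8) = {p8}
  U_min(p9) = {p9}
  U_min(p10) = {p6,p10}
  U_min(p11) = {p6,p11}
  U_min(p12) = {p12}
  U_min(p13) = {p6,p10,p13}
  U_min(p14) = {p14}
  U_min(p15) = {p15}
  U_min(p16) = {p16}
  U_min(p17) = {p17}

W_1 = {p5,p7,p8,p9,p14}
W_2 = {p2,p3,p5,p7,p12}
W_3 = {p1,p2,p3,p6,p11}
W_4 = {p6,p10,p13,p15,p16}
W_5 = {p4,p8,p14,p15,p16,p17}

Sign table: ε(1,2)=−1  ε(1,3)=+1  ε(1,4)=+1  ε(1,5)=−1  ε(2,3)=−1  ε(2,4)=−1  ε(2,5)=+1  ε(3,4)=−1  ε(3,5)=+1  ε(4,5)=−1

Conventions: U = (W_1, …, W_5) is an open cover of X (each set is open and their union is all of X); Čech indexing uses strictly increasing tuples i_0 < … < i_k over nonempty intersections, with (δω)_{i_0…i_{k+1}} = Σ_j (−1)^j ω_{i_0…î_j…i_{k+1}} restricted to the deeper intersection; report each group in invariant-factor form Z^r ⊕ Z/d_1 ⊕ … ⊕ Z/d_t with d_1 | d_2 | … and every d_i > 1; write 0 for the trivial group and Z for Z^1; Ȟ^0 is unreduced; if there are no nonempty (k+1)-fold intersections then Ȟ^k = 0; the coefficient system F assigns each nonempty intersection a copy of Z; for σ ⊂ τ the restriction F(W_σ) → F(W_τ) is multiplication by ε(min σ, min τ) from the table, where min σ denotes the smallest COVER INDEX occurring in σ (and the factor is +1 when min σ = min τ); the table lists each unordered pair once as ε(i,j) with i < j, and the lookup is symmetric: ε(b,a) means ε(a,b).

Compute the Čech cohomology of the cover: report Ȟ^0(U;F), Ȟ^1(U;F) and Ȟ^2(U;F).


Ȟ^0 = 0; Ȟ^1 = Z/2; Ȟ^2 = 0

nerve simplices:
  W12={p5,p7} W15={p8,p14} W23={p2,p3} W34={p6} W45={p15,p16}
C dims 5,5; δ0: rk 5, SNF 1^4·2
degree 0: 5−5−0 = 0 → Ȟ^0 ≅ 0
degree 1: 5−0−5 = 0 plus torsion [2] → Ȟ^1 ≅ Z/2
degree 2: 0−0−0 = 0 → Ȟ^2 ≅ 0


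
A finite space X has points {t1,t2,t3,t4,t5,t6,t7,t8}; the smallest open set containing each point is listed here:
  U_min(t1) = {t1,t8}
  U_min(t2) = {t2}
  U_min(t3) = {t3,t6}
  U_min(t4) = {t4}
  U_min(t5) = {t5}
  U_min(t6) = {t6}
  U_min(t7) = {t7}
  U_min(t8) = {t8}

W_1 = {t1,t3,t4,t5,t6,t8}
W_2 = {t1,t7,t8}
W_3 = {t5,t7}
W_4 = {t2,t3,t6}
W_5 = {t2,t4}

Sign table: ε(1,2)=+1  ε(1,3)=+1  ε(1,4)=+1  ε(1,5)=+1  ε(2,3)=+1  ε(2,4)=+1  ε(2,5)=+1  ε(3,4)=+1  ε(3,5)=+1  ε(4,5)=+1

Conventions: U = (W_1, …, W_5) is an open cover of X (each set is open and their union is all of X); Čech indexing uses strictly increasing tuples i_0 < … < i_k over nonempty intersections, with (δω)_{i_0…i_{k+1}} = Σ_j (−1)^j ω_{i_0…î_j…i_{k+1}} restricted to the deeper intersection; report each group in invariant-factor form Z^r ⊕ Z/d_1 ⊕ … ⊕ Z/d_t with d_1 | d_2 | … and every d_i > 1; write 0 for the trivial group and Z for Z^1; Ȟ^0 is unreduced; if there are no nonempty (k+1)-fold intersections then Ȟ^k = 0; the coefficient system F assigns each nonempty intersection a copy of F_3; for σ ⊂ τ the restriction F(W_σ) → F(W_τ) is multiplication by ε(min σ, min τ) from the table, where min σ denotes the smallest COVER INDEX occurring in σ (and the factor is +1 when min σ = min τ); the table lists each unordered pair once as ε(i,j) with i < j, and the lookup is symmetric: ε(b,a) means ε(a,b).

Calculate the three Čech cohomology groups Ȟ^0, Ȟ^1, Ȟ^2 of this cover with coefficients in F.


Ȟ^0 = Z/3; Ȟ^1 = Z/3 ⊕ Z/3; Ȟ^2 = 0

nonempty overlaps:
  W12={t1,t8} W13={t5} W14={t3,t6} W15={t4} W23={t7} W45={t2}
C dims 5,6; δ0: rk_F3 4
degree 0: 5−4−0 = 1 → Ȟ^0 ≅ Z/3
degree 1: 6−0−4 = 2 → Ȟ^1 ≅ Z/3 ⊕ Z/3
degree 2: 0−0−0 = 0 → Ȟ^2 ≅ 0


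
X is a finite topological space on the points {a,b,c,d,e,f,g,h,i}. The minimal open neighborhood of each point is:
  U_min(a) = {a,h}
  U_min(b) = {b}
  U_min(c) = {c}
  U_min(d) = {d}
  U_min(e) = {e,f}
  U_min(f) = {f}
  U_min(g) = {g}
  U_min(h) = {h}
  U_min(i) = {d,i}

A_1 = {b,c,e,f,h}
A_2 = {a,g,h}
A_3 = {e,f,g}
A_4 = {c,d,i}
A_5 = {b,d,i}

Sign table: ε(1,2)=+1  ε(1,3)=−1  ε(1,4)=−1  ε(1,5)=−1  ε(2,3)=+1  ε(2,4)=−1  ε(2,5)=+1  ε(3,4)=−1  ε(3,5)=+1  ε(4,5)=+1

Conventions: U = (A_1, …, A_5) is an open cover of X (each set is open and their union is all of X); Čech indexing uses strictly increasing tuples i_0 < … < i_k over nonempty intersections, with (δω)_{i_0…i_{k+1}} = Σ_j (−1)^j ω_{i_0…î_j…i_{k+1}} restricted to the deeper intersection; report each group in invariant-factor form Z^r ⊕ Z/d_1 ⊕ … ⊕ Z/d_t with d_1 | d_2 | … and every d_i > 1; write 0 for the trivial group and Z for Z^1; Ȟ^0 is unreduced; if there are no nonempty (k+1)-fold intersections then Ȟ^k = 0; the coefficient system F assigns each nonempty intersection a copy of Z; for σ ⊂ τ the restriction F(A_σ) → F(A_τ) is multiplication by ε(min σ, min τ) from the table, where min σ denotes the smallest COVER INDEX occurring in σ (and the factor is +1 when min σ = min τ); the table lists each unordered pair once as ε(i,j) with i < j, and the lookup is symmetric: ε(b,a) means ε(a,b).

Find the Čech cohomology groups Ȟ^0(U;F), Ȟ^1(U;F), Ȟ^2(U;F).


intersection data:
  A12={h} A13={e,f} A14={c} A15={b} A23={g} A45={d,i}
C dims 5,6; δ0: rk 5, SNF 1^4·2
Ȟ^0 = (5 − 5) − 0 = 0, so Ȟ^0 ≅ 0
Ȟ^1 = (6 − 0) − 5 = 1 plus torsion [2], so Ȟ^1 ≅ Z ⊕ Z/2
Ȟ^2 = (0 − 0) − 0 = 0, so Ȟ^2 ≅ 0

Ȟ^0(U;F) ≅ 0, Ȟ^1(U;F) ≅ Z ⊕ Z/2, Ȟ^2(U;F) ≅ 0


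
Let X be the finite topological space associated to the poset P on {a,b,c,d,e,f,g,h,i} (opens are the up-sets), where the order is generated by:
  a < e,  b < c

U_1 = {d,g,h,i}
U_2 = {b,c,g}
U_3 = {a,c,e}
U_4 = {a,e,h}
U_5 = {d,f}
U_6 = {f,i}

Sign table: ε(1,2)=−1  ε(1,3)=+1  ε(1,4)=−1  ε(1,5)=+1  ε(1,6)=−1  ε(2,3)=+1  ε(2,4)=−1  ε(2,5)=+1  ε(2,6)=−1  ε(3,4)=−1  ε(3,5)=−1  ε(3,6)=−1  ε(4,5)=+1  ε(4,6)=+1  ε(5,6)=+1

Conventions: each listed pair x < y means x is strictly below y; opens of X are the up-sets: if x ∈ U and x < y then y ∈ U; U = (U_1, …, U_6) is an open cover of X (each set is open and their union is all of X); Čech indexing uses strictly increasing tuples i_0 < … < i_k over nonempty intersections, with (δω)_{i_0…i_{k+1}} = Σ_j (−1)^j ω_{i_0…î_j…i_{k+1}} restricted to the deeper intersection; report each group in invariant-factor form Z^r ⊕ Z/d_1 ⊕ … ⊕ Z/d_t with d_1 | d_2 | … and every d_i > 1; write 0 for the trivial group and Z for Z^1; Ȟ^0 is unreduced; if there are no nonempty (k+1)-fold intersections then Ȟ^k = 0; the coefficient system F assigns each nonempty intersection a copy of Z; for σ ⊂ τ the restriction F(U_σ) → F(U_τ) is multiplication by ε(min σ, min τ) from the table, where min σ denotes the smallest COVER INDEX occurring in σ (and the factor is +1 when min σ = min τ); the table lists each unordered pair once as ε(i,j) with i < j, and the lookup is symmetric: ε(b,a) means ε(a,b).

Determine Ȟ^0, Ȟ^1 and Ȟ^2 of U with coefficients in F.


Ȟ^0(U;F) ≅ 0; Ȟ^1(U;F) ≅ Z ⊕ Z/2; Ȟ^2(U;F) ≅ 0

nonempty intersections:
  U12={g} U14={h} U15={d} U16={i} U23={c} U34={a,e} U56={f}
C dims 6,7; δ0: rk 6, SNF 1^5·2
Ȟ^0: (6−6)−0=0 ⇒ 0
Ȟ^1: (7−0)−6=1 plus torsion [2] ⇒ Z ⊕ Z/2
Ȟ^2: (0−0)−0=0 ⇒ 0


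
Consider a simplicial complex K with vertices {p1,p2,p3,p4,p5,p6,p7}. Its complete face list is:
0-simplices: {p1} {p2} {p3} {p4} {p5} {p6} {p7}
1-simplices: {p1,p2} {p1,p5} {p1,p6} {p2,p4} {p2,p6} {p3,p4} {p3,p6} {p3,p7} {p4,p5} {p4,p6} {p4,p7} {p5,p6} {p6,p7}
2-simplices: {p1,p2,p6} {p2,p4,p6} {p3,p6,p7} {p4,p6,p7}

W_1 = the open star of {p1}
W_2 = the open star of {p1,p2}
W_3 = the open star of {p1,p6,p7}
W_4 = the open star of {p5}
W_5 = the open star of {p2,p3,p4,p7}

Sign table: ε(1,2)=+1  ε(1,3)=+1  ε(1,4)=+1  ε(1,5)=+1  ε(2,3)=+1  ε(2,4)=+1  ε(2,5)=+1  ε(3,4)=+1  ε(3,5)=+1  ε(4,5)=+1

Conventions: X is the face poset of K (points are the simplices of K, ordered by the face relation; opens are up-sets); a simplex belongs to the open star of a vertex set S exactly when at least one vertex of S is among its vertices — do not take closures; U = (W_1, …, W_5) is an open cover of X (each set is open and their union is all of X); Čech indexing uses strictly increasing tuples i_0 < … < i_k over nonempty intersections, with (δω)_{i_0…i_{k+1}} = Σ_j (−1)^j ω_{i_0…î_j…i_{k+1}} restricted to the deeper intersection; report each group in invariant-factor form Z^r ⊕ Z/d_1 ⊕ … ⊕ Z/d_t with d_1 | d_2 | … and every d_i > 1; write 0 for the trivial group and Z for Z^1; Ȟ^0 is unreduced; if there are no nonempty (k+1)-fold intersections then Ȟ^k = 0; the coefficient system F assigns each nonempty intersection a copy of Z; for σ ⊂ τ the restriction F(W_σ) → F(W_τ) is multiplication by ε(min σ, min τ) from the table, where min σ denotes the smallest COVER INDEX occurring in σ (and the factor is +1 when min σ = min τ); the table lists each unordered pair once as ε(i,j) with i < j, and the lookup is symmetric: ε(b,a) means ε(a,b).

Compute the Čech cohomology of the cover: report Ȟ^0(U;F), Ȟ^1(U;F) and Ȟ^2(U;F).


Ȟ^0 = Z, Ȟ^1 = Z, Ȟ^2 = 0

nerve of the cover:
  W1={{p1},{p1,p2},{p1,p5},{p1,p6},{p1,p2,p6}} W2={{p1},{p2},{p1,p2},{p1,p5},{p1,p6},{p2,p4},{p2,p6},{p1,p2,p6},{p2,p4,p6}} W3={{p1},{p6},{p7},{p1,p2},{p1,p5},{p1,p6},{p2,p6},{p3,p6},{p3,p7},{p4,p6},{p4,p7},{p5,p6},{p6,p7},{p1,p2,p6},{p2,p4,p6},{p3,p6,p7},{p4,p6,p7}} W4={{p5},{p1,p5},{p4,p5},{p5,p6}} W5={{p2},{p3},{p4},{p7},{p1,p2},{p2,p4},{p2,p6},{p3,p4},{p3,p6},{p3,p7},{p4,p5},{p4,p6},{p4,p7},{p6,p7},{p1,p2,p6},{p2,p4,p6},{p3,p6,p7},{p4,p6,p7}}
  W12={{p1},{p1,p2},{p1,p5},{p1,p6},{p1,p2,p6}} W13={{p1},{p1,p2},{p1,p5},{p1,p6},{p1,p2,p6}} W14={{p1,p5}} W15={{p1,p2},{p1,p2,p6}} W23={{p1},{p1,p2},{p1,p5},{p1,p6},{p2,p6},{p1,p2,p6},{p2,p4,p6}} W24={{p1,p5}} W25={{p2},{p1,p2},{p2,p4},{p2,p6},{p1,p2,p6},{p2,p4,p6}} W34={{p1,p5},{p5,p6}} W35={{p7},{p1,p2},{p2,p6},{p3,p6},{p3,p7},{p4,p6},{p4,p7},{p6,p7},{p1,p2,p6},{p2,p4,p6},{p3,p6,p7},{p4,p6,p7}} W45={{p4,p5}}
  W123={{p1},{p1,p2},{p1,p5},{p1,p6},{p1,p2,p6}} W124={{p1,p5}} W125={{p1,p2},{p1,p2,p6}} W134={{p1,p5}} W135={{p1,p2},{p1,p2,p6}} W234={{p1,p5}} W235={{p1,p2},{p2,p6},{p1,p2,p6},{p2,p4,p6}}
  W1234={{p1,p5}} W1235={{p1,p2},{p1,p2,p6}}
C dims 5,10,7,2; δ0: rk 4, SNF 1^4; δ1: rk 5, SNF 1^5; δ2: rk 2, SNF 1^2
Ȟ^0 = (5 − 4) − 0 = 1, so Ȟ^0 ≅ Z
Ȟ^1 = (10 − 5) − 4 = 1, so Ȟ^1 ≅ Z
Ȟ^2 = (7 − 2) − 5 = 0, so Ȟ^2 ≅ 0


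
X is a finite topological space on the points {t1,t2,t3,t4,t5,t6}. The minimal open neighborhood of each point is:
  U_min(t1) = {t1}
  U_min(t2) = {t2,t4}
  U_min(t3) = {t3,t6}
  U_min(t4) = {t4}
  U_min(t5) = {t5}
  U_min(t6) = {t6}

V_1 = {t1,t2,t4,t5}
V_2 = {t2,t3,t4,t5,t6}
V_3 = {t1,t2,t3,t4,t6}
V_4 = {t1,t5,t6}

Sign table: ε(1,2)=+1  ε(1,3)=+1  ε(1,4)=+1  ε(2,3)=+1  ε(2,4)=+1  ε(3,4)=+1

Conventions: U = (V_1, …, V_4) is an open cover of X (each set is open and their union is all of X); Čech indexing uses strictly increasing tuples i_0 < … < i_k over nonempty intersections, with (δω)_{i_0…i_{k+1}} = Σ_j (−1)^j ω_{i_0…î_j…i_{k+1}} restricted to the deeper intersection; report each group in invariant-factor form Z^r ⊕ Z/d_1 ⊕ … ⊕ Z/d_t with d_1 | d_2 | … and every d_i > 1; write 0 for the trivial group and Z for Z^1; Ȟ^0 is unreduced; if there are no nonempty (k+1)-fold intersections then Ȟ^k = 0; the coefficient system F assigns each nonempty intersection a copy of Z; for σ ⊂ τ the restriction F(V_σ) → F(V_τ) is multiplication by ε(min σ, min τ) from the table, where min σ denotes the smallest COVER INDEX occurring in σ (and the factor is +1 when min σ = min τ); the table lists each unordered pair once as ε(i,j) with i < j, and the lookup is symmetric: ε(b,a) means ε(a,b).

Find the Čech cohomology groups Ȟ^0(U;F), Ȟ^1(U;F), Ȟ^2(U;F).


Ȟ^0 = Z; Ȟ^1 = 0; Ȟ^2 = Z

nerve simplices:
  V12={t2,t4,t5} V13={t1,t2,t4} V14={t1,t5} V23={t2,t3,t4,t6} V24={t5,t6} V34={t1,t6}
  V123={t2,t4} V124={t5} V134={t1} V234={t6}
C dims 4,6,4; δ0: rk 3, SNF 1^3; δ1: rk 3, SNF 1^3
degree 0: 4−3−0 = 1 → Ȟ^0 ≅ Z
degree 1: 6−3−3 = 0 → Ȟ^1 ≅ 0
degree 2: 4−0−3 = 1 → Ȟ^2 ≅ Z


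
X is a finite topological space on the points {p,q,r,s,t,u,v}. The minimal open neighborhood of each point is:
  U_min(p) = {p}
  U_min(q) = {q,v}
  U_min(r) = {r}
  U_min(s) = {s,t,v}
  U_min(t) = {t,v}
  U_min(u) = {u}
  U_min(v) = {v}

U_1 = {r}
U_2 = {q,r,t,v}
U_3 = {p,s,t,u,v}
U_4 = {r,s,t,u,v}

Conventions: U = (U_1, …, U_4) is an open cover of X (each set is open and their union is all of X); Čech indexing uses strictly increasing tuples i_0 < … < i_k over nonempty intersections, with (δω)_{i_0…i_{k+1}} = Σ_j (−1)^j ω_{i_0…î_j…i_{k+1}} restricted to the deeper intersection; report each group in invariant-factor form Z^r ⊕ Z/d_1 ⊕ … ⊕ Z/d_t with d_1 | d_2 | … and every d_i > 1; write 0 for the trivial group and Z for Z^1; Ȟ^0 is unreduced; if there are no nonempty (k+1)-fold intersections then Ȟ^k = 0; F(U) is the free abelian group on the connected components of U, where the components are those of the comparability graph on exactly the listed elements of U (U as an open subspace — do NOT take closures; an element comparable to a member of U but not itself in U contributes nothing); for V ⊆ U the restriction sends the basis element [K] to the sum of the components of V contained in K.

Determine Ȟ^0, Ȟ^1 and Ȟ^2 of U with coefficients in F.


Ȟ^0 = Z^4; Ȟ^1 = 0; Ȟ^2 = 0

nonempty overlaps:
  U12={r} U14={r} U23={t,v} U24={r,t,v} U34={s,t,u,v}
  U124={r} U234={t,v}
components per intersection:
  U1: {r}
  U2: {q,t,v} {r}
  U3: {p} {s,t,v} {u}
  U4: {r} {s,t,v} {u}
  U12: {r}
  U14: {r}
  U23: {t,v}
  U24: {r} {t,v}
  U34: {s,t,v} {u}
  U124: {r}
  U234: {t,v}
C dims 9,7,2; δ0: rk 5, SNF 1^5; δ1: rk 2, SNF 1^2
degree 0: 9−5−0 = 4 → Ȟ^0 ≅ Z^4
degree 1: 7−2−5 = 0 → Ȟ^1 ≅ 0
degree 2: 2−0−2 = 0 → Ȟ^2 ≅ 0


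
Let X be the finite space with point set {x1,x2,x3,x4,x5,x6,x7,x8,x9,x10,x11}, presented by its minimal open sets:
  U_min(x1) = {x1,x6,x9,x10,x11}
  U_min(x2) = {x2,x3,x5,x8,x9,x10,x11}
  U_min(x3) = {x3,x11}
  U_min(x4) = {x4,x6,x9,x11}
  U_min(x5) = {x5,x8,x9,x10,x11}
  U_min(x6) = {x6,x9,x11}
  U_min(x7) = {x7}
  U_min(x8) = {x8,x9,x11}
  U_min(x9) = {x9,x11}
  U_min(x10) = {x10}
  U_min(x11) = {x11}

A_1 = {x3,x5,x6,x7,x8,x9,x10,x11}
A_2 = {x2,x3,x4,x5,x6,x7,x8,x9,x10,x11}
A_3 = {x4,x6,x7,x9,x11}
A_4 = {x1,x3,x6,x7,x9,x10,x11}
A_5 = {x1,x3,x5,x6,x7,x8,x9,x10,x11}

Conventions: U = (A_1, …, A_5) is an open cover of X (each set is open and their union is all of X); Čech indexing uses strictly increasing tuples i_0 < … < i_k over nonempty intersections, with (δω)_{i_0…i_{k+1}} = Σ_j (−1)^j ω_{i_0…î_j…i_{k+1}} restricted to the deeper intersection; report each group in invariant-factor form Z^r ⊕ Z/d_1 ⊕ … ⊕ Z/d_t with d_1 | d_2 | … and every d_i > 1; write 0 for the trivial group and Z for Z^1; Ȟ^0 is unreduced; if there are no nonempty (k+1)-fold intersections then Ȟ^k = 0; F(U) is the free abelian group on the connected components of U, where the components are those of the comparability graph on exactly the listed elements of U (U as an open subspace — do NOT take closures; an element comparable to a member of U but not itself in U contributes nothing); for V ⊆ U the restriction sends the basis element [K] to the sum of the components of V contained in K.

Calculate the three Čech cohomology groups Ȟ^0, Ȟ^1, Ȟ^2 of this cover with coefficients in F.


Ȟ^0 ≅ Z^2,  Ȟ^1 ≅ 0,  Ȟ^2 ≅ 0

nerve simplices:
  A12={x3,x5,x6,x7,x8,x9,x10,x11} A13={x6,x7,x9,x11} A14={x3,x6,x7,x9,x10,x11} A15={x3,x5,x6,x7,x8,x9,x10,x11} A23={x4,x6,x7,x9,x11} A24={x3,x6,x7,x9,x10,x11} A25={x3,x5,x6,x7,x8,x9,x10,x11} A34={x6,x7,x9,x11} A35={x6,x7,x9,x11} A45={x1,x3,x6,x7,x9,x10,x11}
  A123={x6,x7,x9,x11} A124={x3,x6,x7,x9,x10,x11} A125={x3,x5,x6,x7,x8,x9,x10,x11} A134={x6,x7,x9,x11} A135={x6,x7,x9,x11} A145={x3,x6,x7,x9,x10,x11} A234={x6,x7,x9,x11} A235={x6,x7,x9,x11} A245={x3,x6,x7,x9,x10,x11} A345={x6,x7,x9,x11}
  A1234={x6,x7,x9,x11} A1235={x6,x7,x9,x11} A1245={x3,x6,x7,x9,x10,x11} A1345={x6,x7,x9,x11} A2345={x6,x7,x9,x11}
  A12345={x6,x7,x9,x11}
components per intersection:
  A1: {x3,x5,x6,x8,x9,x10,x11} {x7}
  A2: {x2,x3,x4,x5,x6,x8,x9,x10,x11} {x7}
  A3: {x4,x6,x9,x11} {x7}
  A4: {x1,x3,x6,x9,x10,x11} {x7}
  A5: {x1,x3,x5,x6,x8,x9,x10,x11} {x7}
  A12: {x3,x5,x6,x8,x9,x10,x11} {x7}
  A13: {x6,x9,x11} {x7}
  A14: {x3,x6,x9,x11} {x7} {x10}
  A15: {x3,x5,x6,x8,x9,x10,x11} {x7}
  A23: {x4,x6,x9,x11} {x7}
  A24: {x3,x6,x9,x11} {x7} {x10}
  A25: {x3,x5,x6,x8,x9,x10,x11} {x7}
  A34: {x6,x9,x11} {x7}
  A35: {x6,x9,x11} {x7}
  A45: {x1,x3,x6,x9,x10,x11} {x7}
  A123: {x6,x9,x11} {x7}
  A124: {x3,x6,x9,x11} {x7} {x10}
  A125: {x3,x5,x6,x8,x9,x10,x11} {x7}
  A134: {x6,x9,x11} {x7}
  A135: {x6,x9,x11} {x7}
  A145: {x3,x6,x9,x11} {x7} {x10}
  A234: {x6,x9,x11} {x7}
  A235: {x6,x9,x11} {x7}
  A245: {x3,x6,x9,x11} {x7} {x10}
  A345: {x6,x9,x11} {x7}
  A1234: {x6,x9,x11} {x7}
  A1235: {x6,x9,x11} {x7}
  A1245: {x3,x6,x9,x11} {x7} {x10}
  A1345: {x6,x9,x11} {x7}
  A2345: {x6,x9,x11} {x7}
  A12345: {x6,x9,x11} {x7}
C dims 10,22,23,11; δ0: rk 8, SNF 1^8; δ1: rk 14, SNF 1^14; δ2: rk 9, SNF 1^9
degree 0: 10−8−0 = 2 → Ȟ^0 ≅ Z^2
degree 1: 22−14−8 = 0 → Ȟ^1 ≅ 0
degree 2: 23−9−14 = 0 → Ȟ^2 ≅ 0


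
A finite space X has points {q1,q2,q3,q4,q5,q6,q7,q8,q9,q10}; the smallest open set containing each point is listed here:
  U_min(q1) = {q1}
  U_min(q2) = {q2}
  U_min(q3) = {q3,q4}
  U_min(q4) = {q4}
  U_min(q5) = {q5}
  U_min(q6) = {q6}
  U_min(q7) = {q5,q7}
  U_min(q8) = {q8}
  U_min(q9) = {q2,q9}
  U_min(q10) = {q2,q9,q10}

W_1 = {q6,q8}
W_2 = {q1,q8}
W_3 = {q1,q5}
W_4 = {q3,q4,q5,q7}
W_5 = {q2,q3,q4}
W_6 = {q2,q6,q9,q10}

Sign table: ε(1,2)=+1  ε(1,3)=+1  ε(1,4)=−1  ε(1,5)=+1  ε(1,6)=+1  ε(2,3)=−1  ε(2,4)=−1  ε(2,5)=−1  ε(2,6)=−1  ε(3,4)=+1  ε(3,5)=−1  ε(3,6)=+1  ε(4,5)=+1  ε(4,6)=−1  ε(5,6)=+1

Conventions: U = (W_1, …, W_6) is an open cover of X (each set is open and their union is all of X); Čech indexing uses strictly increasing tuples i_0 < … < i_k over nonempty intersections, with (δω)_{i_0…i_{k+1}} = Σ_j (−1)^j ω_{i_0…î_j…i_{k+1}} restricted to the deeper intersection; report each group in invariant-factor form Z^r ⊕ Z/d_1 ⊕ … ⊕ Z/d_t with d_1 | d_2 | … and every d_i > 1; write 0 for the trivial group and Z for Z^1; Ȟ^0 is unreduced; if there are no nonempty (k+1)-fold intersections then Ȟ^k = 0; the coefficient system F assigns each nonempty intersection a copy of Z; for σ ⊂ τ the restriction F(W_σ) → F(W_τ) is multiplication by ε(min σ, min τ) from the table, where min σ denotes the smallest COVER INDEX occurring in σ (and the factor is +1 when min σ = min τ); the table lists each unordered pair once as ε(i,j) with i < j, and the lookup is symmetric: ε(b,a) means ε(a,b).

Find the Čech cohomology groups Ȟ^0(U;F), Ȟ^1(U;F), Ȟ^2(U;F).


nonempty intersections:
  W12={q8} W16={q6} W23={q1} W34={q5} W45={q3,q4} W56={q2}
C dims 6,6; δ0: rk 6, SNF 1^5·2
Ȟ^0: (6−6)−0=0 ⇒ 0
Ȟ^1: (6−0)−6=0 plus torsion [2] ⇒ Z/2
Ȟ^2: (0−0)−0=0 ⇒ 0

Ȟ^0(U;F) ≅ 0, Ȟ^1(U;F) ≅ Z/2, Ȟ^2(U;F) ≅ 0


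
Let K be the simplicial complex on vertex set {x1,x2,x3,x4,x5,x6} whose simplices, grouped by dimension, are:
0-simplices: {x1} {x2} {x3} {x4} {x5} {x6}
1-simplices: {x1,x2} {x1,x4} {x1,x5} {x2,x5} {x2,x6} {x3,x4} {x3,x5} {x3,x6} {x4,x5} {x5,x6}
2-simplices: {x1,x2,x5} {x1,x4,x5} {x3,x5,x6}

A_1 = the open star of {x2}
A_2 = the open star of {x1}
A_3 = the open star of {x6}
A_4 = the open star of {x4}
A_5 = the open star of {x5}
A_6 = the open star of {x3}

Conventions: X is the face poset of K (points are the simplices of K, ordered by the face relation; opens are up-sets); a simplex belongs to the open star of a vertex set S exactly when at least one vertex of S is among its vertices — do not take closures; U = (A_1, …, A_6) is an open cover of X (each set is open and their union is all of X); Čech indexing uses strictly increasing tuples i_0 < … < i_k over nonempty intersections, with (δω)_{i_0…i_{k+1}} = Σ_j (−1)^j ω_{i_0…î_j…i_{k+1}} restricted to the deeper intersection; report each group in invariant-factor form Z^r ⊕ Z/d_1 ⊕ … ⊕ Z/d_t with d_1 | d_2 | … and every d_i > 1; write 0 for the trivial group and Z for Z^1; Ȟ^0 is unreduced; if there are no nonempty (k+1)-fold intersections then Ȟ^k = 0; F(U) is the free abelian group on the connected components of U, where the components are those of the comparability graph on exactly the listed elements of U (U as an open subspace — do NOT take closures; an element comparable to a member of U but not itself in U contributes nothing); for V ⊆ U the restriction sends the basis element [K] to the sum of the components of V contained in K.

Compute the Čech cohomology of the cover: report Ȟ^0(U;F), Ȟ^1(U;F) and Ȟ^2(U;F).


nonempty overlaps:
  A1={{x2},{x1,x2},{x2,x5},{x2,x6},{x1,x2,x5}} A2={{x1},{x1,x2},{x1,x4},{x1,x5},{x1,x2,x5},{x1,x4,x5}} A3={{x6},{x2,x6},{x3,x6},{x5,x6},{x3,x5,x6}} A4={{x4},{x1,x4},{x3,x4},{x4,x5},{x1,x4,x5}} A5={{x5},{x1,x5},{x2,x5},{x3,x5},{x4,x5},{x5,x6},{x1,x2,x5},{x1,x4,x5},{x3,x5,x6}} A6={{x3},{x3,x4},{x3,x5},{x3,x6},{x3,x5,x6}}
  A12={{x1,x2},{x1,x2,x5}} A13={{x2,x6}} A15={{x2,x5},{x1,x2,x5}} A24={{x1,x4},{x1,x4,x5}} A25={{x1,x5},{x1,x2,x5},{x1,x4,x5}} A35={{x5,x6},{x3,x5,x6}} A36={{x3,x6},{x3,x5,x6}} A45={{x4,x5},{x1,x4,x5}} A46={{x3,x4}} A56={{x3,x5},{x3,x5,x6}}
  A125={{x1,x2,x5}} A245={{x1,x4,x5}} A356={{x3,x5,x6}}
components per intersection:
  A1: {{x2},{x1,x2},{x2,x5},{x2,x6},{x1,x2,x5}}
  A2: {{x1},{x1,x2},{x1,x4},{x1,x5},{x1,x2,x5},{x1,x4,x5}}
  A3: {{x6},{x2,x6},{x3,x6},{x5,x6},{x3,x5,x6}}
  A4: {{x4},{x1,x4},{x3,x4},{x4,x5},{x1,x4,x5}}
  A5: {{x5},{x1,x5},{x2,x5},{x3,x5},{x4,x5},{x5,x6},{x1,x2,x5},{x1,x4,x5},{x3,x5,x6}}
  A6: {{x3},{x3,x4},{x3,x5},{x3,x6},{x3,x5,x6}}
  A12: {{x1,x2},{x1,x2,x5}}
  A13: {{x2,x6}}
  A15: {{x2,x5},{x1,x2,x5}}
  A24: {{x1,x4},{x1,x4,x5}}
  A25: {{x1,x5},{x1,x2,x5},{x1,x4,x5}}
  A35: {{x5,x6},{x3,x5,x6}}
  A36: {{x3,x6},{x3,x5,x6}}
  A45: {{x4,x5},{x1,x4,x5}}
  A46: {{x3,x4}}
  A56: {{x3,x5},{x3,x5,x6}}
  A125: {{x1,x2,x5}}
  A245: {{x1,x4,x5}}
  A356: {{x3,x5,x6}}
C dims 6,10,3; δ0: rk 5, SNF 1^5; δ1: rk 3, SNF 1^3
degree 0: 6−5−0 = 1 → Ȟ^0 ≅ Z
degree 1: 10−3−5 = 2 → Ȟ^1 ≅ Z^2
degree 2: 3−0−3 = 0 → Ȟ^2 ≅ 0

Ȟ^0 = Z, Ȟ^1 = Z^2 and Ȟ^2 = 0


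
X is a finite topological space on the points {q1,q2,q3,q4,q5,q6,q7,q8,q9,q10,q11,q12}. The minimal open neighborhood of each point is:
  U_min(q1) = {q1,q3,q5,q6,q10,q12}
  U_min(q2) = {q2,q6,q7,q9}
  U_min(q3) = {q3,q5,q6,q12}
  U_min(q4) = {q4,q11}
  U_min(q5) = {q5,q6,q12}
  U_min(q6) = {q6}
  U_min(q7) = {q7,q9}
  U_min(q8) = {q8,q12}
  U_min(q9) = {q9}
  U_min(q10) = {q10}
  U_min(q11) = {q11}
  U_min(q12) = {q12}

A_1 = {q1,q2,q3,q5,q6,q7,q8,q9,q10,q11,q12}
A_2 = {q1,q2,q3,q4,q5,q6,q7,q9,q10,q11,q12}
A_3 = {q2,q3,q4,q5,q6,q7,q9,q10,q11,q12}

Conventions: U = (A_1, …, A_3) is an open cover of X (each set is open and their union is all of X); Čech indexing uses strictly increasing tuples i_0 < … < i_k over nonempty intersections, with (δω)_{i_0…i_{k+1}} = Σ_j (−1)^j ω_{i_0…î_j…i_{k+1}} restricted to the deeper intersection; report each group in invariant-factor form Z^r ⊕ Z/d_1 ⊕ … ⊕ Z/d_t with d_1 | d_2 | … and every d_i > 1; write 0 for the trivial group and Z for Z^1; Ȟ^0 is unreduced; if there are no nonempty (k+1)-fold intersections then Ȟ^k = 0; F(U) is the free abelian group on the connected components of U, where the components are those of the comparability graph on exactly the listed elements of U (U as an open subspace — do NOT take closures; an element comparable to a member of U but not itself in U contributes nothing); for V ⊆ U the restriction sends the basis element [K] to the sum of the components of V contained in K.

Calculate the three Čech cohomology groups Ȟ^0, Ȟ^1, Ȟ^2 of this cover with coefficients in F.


nerve simplices:
  A12={q1,q2,q3,q5,q6,q7,q9,q10,q11,q12} A13={q2,q3,q5,q6,q7,q9,q10,q11,q12} A23={q2,q3,q4,q5,q6,q7,q9,q10,q11,q12}
  A123={q2,q3,q5,q6,q7,q9,q10,q11,q12}
components per intersection:
  A1: {q1,q2,q3,q5,q6,q7,q8,q9,q10,q12} {q11}
  A2: {q1,q2,q3,q5,q6,q7,q9,q10,q12} {q4,q11}
  A3: {q2,q3,q5,q6,q7,q9,q12} {q4,q11} {q10}
  A12: {q1,q2,q3,q5,q6,q7,q9,q10,q12} {q11}
  A13: {q2,q3,q5,q6,q7,q9,q12} {q10} {q11}
  A23: {q2,q3,q5,q6,q7,q9,q12} {q4,q11} {q10}
  A123: {q2,q3,q5,q6,q7,q9,q12} {q10} {q11}
C dims 7,8,3; δ0: rk 5, SNF 1^5; δ1: rk 3, SNF 1^3
degree 0: 7−5−0 = 2 → Ȟ^0 ≅ Z^2
degree 1: 8−3−5 = 0 → Ȟ^1 ≅ 0
degree 2: 3−0−3 = 0 → Ȟ^2 ≅ 0

Ȟ^0 ≅ Z^2,  Ȟ^1 ≅ 0,  Ȟ^2 ≅ 0


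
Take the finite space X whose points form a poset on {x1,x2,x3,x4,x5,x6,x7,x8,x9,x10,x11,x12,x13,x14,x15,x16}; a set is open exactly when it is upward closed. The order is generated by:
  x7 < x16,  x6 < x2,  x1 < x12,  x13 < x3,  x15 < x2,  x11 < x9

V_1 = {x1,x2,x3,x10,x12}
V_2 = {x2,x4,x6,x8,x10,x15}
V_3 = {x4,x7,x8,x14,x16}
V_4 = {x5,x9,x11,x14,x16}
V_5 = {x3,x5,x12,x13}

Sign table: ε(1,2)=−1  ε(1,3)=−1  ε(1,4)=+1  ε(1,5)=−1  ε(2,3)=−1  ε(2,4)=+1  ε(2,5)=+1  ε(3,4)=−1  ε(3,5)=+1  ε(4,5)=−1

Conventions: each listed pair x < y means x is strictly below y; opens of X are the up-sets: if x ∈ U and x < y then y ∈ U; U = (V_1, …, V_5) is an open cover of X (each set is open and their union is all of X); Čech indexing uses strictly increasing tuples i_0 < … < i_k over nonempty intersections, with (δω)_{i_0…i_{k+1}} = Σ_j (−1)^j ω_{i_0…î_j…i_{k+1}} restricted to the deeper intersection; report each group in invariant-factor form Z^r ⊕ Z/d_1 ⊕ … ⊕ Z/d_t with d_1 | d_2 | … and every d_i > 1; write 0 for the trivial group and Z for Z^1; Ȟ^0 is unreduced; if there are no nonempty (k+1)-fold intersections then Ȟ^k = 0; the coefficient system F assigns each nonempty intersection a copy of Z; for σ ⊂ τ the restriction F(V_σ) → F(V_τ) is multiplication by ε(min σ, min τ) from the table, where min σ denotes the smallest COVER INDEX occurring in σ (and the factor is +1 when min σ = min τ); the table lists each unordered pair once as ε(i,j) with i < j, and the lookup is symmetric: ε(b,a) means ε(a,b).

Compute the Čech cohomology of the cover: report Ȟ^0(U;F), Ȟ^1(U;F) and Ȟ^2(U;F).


Ȟ^0(U;F) ≅ 0, Ȟ^1(U;F) ≅ Z/2, Ȟ^2(U;F) ≅ 0

intersection data:
  V12={x2,x10} V15={x3,x12} V23={x4,x8} V34={x14,x16} V45={x5}
C dims 5,5; δ0: rk 5, SNF 1^4·2
Ȟ^0 = (5 − 5) − 0 = 0, so Ȟ^0 ≅ 0
Ȟ^1 = (5 − 0) − 5 = 0 plus torsion [2], so Ȟ^1 ≅ Z/2
Ȟ^2 = (0 − 0) − 0 = 0, so Ȟ^2 ≅ 0
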